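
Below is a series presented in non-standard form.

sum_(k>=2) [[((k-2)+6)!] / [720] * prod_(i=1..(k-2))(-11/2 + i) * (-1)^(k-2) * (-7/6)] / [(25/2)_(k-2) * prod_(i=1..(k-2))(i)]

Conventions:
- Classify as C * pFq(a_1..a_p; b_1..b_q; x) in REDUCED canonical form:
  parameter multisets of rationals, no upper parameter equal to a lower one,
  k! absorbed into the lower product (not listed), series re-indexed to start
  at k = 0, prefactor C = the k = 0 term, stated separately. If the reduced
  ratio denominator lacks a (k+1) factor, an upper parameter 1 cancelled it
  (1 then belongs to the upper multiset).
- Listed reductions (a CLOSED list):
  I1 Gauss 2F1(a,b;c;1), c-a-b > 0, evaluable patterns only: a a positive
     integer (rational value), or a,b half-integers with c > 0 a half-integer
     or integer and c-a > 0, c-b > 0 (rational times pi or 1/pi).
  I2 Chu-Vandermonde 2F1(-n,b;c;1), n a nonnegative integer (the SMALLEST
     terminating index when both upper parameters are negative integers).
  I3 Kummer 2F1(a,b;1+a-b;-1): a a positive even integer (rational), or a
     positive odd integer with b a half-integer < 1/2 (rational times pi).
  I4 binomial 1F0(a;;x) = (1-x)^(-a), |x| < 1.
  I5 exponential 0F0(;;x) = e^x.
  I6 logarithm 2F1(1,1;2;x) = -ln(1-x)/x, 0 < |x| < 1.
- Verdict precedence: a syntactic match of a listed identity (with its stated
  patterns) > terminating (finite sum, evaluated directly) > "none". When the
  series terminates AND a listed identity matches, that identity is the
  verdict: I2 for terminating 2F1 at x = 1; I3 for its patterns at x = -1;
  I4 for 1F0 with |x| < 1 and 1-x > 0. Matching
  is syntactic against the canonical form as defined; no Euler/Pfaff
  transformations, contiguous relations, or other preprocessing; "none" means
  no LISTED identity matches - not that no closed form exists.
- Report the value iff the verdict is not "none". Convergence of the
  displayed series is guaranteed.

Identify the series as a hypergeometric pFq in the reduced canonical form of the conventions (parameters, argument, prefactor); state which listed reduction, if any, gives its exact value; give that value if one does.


x = -1 here; the reduced form reads 2F1, upper {-9/2, 7}, lower {25/2}, C = -7/6. Verdict: the Kummer evaluation I3 fires (x = -1; c = 25/2 equals 1+a-b for upper {-9/2, 7}: listed pattern). Exact value: (-780825045/268435456) * pi.

Key step: x = (-1) and the product of the first k integers (prefactor -7/6) is k!.
Step ratio: r(k) = (-1) * (k-9/2) (k+7) / [(k+25/2) (k+1)] - poly over poly, x = (-1) from leading terms; C = -7/6 at k = 0.


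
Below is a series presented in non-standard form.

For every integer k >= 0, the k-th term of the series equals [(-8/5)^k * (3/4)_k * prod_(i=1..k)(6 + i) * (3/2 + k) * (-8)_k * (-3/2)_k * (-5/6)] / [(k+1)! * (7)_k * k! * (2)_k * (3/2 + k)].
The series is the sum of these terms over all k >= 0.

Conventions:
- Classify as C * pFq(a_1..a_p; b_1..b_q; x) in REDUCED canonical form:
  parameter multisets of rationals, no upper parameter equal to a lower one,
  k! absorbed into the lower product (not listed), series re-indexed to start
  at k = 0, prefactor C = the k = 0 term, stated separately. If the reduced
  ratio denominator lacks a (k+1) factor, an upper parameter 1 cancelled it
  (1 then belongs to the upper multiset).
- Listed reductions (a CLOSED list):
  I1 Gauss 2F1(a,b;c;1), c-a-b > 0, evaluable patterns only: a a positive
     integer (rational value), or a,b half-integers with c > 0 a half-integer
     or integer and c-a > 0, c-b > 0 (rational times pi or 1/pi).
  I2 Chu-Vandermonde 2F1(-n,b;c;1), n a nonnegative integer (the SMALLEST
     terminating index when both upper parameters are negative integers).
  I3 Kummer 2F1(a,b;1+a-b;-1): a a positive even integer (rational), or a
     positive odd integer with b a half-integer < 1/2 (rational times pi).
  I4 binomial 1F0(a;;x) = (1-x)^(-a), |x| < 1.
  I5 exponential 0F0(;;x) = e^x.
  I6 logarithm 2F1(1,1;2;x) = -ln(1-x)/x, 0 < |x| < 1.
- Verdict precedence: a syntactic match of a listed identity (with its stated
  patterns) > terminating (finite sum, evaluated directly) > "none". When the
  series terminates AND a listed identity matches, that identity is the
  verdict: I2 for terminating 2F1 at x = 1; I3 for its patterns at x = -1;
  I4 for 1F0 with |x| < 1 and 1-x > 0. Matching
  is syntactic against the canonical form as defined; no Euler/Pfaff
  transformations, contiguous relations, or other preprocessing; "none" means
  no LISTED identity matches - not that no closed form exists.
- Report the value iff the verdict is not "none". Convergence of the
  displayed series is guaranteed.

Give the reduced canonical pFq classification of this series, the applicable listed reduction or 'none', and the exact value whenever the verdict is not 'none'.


Canonical form: C = -5/6 times 3F2 with upper {-8, -3/2, 3/4}, lower {2, 2}, x = -8/5. Verdict: terminating at k = 8: the factor (-8)_k kills every later term; summing the 9 survivors is exact. Exact value: -1828339201/7680000000.

Key step: t_0 = -5/6 here, and the parameter 7 appears in both the upper and lower lists and cancels (alongside the other common factor).
Ratio: r(k) = (-8/5) * (k-8) (k-3/2) (k+3/4) / [(k+2) (k+2) (k+1)] - poly over poly, x = (-8/5) from leading terms; C = -5/6 at k = 0.


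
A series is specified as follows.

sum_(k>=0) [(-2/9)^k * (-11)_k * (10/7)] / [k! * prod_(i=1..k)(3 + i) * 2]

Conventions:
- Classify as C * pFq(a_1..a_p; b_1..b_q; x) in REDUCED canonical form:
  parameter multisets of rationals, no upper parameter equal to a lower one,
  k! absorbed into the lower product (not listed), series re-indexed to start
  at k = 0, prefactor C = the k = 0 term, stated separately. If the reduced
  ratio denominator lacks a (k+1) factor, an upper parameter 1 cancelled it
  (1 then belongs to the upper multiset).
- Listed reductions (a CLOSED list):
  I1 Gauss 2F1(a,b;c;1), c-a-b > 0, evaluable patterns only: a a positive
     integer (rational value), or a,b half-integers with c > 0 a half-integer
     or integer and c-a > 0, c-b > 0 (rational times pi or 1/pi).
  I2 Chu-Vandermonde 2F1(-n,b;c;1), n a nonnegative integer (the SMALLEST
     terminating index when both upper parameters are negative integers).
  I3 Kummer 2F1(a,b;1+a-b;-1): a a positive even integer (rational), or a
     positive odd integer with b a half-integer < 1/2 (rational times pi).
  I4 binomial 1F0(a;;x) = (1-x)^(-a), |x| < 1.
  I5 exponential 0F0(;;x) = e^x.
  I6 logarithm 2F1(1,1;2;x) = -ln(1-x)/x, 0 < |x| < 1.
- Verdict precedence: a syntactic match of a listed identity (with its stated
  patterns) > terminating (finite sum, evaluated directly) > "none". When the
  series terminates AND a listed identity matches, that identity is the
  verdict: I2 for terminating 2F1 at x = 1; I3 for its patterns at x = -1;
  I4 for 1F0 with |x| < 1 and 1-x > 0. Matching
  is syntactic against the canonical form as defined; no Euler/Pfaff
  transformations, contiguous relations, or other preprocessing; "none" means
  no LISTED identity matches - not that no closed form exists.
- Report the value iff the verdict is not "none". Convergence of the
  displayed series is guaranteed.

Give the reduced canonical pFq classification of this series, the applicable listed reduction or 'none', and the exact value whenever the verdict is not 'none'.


x = -2/9 here; the reduced form reads 1F1, upper {-11}, lower {4}, C = 5/7. Verdict: terminating at k = 11: the factor (-11)_k kills every later term; summing the 12 survivors is exact. Exact value: 1570025857072170271/1246759770137091210.

The tell: with t_0 = 5/7, the lower running product (prefactor 5/7) is a rising factorial.
Adjacent-term ratio: r(k) = (-2/9) * (k-11) / [(k+4) (k+1)] ; factor over Q: parameters, x = (-2/9), and C = 5/7.


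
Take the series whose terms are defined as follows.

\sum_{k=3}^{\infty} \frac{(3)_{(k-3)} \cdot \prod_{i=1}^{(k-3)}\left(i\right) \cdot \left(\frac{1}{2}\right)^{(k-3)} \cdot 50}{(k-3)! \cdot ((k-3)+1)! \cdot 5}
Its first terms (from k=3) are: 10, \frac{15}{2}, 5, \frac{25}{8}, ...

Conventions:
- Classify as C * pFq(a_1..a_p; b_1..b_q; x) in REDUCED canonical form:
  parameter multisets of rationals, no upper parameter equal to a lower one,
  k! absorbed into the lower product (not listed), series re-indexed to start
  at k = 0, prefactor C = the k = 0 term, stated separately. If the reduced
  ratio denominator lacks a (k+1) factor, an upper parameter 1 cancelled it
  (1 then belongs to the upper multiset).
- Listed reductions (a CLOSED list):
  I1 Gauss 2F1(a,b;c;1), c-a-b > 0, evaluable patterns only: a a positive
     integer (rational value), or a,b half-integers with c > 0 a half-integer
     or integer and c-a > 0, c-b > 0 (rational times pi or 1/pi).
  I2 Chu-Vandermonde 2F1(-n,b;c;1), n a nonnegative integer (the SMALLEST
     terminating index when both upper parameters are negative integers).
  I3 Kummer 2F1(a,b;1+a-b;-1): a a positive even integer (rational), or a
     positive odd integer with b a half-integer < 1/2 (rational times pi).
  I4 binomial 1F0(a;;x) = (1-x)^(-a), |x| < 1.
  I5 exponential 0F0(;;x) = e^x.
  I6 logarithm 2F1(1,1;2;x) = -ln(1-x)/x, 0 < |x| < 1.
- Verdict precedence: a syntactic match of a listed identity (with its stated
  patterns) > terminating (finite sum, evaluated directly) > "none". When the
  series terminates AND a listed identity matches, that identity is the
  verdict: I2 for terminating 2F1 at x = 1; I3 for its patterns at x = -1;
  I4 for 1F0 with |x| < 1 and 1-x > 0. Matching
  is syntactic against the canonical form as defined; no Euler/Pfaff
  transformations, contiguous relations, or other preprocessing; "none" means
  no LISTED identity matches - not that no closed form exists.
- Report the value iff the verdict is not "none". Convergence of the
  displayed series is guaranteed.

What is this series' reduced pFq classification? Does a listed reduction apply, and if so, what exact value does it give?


Canonical form: C = 10 times 2F1 with upper {1, 3}, lower {2}, x = \frac{1}{2}. Verdict: none (x = \frac{1}{2}): each listed identity misses the multisets {1, 3} ; {2}.

Structural cue: x = \frac{1}{2} and the denominator's factorial ratio (prefactor 10) is a lower Pochhammer.
Adjacent-term ratio: r(k) = \frac{1}{2} * (k+1) (k+3) / [(k+2) (k+1)] - rational in k, leading ratio \frac{1}{2}; with t_0 = 10, classification follows.


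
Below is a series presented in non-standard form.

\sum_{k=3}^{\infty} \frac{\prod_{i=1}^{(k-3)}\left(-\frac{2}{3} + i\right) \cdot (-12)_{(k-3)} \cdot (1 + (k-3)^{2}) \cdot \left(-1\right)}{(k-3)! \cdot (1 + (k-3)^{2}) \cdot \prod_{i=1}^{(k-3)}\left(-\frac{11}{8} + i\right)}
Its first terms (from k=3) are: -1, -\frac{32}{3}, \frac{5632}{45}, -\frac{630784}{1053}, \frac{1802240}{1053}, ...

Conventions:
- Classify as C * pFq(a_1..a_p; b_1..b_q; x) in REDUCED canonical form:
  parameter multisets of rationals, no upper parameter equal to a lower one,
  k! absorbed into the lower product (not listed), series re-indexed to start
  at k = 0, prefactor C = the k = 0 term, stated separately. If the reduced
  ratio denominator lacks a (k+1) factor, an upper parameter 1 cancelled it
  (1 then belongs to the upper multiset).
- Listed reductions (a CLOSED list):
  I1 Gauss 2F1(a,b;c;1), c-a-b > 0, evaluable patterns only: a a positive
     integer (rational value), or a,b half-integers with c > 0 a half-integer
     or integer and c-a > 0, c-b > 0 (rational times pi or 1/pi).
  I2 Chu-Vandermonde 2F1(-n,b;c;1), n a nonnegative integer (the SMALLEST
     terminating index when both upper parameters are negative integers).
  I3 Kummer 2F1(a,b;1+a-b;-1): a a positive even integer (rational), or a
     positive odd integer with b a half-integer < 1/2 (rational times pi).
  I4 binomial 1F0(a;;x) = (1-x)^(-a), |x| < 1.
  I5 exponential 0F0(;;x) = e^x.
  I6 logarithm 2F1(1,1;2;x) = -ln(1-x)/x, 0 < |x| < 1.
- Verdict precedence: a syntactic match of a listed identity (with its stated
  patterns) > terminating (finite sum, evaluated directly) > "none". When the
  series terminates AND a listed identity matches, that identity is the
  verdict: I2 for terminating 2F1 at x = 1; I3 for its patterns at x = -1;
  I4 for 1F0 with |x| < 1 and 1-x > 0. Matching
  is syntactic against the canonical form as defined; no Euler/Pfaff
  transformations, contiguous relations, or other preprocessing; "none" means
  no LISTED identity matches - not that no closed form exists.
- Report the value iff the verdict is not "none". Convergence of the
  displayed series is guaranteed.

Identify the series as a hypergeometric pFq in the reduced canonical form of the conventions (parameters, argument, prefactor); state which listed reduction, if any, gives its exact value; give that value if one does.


Prefactor -1, argument 1: 2F1 with upper {-12, \frac{1}{3}} over lower {-\frac{3}{8}}. Verdict: this is the Chu-Vandermonde identity I2 (terminating 2F1 at x = 1 with n = 12, b = 1/3, c = -\frac{3}{8}). Exact value: -\frac{4078666712654197}{10303732917294741}.

Structural cue: x = 1 and the factor k^2 + 1 cancels (top and bottom), leaving C = -1.
Consecutive-term ratio: r(k) = 1 * (k-12) (k+\frac{1}{3}) / [(k-\frac{3}{8}) (k+1)] ; factor over Q: parameters, x = 1, and C = -1.


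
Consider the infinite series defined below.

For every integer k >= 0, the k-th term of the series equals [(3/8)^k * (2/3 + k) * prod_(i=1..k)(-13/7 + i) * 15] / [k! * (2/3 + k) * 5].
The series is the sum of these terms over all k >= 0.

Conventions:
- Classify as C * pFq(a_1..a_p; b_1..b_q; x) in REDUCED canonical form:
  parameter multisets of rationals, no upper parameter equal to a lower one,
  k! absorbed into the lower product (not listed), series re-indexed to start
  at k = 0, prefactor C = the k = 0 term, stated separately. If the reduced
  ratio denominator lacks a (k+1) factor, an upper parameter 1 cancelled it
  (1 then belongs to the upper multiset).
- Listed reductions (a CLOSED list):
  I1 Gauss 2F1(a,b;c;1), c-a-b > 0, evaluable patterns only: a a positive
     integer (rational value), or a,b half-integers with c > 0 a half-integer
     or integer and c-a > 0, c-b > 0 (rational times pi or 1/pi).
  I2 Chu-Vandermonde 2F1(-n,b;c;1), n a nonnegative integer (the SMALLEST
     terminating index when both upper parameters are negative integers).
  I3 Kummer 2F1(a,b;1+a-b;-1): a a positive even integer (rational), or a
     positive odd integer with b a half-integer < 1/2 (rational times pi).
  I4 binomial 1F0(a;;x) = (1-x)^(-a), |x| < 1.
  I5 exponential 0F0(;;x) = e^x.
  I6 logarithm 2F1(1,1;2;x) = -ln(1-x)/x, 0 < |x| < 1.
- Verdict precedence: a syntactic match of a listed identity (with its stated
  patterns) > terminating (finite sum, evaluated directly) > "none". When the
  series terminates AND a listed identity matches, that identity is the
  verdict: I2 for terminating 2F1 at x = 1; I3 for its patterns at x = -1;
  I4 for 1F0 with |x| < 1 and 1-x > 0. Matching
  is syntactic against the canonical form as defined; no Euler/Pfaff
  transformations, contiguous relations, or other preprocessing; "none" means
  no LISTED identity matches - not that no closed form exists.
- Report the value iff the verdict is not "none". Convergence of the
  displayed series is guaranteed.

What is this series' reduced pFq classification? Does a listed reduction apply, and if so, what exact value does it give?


With C = 3: the canonical form is 1F0(-6/7; -; 3/8). Verdict: binomial (I4) applies (the 1F0 binomial series: exponent 6/7, x = 3/8). Hence: 3 * (5/8)^(6/7).

The tell: t_0 being 3, the constant factors (C = 3, x = 3/8) combine into one prefactor.
Adjacent-term ratio: r(k) = (3/8) * (k-6/7) / [(k+1)] - rational; roots negated = parameters, x = (3/8), C = 3.


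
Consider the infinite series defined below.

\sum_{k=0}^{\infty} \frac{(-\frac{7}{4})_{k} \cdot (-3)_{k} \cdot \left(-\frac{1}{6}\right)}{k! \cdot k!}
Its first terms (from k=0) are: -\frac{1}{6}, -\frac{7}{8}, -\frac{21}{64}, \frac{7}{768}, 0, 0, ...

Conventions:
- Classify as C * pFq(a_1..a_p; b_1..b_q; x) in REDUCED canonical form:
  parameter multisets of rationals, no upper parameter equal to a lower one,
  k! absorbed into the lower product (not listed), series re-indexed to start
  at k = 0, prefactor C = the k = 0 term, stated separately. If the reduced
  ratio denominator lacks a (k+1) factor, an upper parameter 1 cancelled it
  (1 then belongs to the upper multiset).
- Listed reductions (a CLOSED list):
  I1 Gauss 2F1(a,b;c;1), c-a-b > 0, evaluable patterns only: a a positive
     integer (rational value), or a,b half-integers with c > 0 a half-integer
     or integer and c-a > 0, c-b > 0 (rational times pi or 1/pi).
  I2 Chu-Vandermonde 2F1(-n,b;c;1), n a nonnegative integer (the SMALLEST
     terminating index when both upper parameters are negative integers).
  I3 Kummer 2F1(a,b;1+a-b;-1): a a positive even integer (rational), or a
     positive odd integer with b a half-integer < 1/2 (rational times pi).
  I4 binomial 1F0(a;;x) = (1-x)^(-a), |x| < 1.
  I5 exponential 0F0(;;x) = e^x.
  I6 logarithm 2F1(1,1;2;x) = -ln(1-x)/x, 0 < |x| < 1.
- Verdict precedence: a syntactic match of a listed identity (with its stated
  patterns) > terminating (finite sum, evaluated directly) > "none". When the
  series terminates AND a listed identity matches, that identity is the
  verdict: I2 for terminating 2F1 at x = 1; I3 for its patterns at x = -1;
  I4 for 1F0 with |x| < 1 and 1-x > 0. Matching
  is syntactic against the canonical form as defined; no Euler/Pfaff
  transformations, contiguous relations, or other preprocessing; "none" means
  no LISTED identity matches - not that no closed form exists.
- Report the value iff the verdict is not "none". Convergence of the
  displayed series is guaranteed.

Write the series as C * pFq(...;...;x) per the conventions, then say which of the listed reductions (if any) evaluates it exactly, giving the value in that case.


Classification (C = -\frac{1}{6}): 2F1 with upper {-3, -\frac{7}{4}}, lower {1}, argument x = 1. Verdict at x = 1: Vandermonde's identity (I2) matches (terminating 2F1 at x = 1 with n = 3, b = -7/4, c = 1). Its exact value is -\frac{1045}{768}.

First insight: t_0 being -\frac{1}{6}, the denominator's factorial ratio (C = -1/6, x = 1) is a lower Pochhammer.
Step ratio: r(k) = 1 * (k-3) (k-\frac{7}{4}) / [(k+1) (k+1)] - rational; roots negated = parameters, x = 1, C = -\frac{1}{6}.


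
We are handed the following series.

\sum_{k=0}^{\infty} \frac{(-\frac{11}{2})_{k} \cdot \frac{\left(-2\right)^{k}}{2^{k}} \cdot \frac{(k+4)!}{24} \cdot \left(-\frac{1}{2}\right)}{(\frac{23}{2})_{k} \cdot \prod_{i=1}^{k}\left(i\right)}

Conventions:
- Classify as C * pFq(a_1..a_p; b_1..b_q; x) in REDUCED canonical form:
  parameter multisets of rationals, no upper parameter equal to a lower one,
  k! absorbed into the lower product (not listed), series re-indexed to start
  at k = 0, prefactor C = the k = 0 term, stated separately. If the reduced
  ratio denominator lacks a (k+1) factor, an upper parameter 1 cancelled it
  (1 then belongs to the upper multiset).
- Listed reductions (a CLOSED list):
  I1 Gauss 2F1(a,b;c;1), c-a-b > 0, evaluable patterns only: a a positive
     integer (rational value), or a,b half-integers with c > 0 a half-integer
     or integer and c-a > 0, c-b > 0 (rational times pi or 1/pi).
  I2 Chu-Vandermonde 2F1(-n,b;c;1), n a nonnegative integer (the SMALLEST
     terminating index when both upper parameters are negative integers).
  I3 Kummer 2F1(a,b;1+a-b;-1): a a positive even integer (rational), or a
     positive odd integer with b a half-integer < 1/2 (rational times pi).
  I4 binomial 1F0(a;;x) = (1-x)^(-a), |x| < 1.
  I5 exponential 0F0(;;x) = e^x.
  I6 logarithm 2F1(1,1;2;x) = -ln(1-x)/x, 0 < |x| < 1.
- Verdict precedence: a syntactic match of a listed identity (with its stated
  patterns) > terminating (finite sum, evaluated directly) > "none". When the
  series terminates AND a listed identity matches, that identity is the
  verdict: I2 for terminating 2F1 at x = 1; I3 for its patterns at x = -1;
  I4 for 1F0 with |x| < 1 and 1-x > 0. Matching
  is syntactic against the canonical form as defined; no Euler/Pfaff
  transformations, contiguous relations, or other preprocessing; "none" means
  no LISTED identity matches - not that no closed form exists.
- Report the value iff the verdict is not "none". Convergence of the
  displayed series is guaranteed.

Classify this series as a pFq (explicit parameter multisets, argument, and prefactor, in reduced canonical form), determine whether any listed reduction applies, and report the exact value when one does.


Prefactor -\frac{1}{2}, argument -1: 2F1 with upper {-\frac{11}{2}, 5} over lower {\frac{23}{2}}. Verdict: the Kummer evaluation I3 fires (x = -1; c = \frac{23}{2} equals 1+a-b for upper {-\frac{11}{2}, 5}: listed pattern). Value: \left(-\frac{43648605}{33554432}\right) \cdot \pi.

The tell: x = -1 and the two k-th powers (prefactor -1/2) combine into one argument.
Step ratio: r(k) = -1 * (k-\frac{11}{2}) (k+5) / [(k+\frac{23}{2}) (k+1)] - poly over poly, x = -1 from leading terms; C = -\frac{1}{2} at k = 0.


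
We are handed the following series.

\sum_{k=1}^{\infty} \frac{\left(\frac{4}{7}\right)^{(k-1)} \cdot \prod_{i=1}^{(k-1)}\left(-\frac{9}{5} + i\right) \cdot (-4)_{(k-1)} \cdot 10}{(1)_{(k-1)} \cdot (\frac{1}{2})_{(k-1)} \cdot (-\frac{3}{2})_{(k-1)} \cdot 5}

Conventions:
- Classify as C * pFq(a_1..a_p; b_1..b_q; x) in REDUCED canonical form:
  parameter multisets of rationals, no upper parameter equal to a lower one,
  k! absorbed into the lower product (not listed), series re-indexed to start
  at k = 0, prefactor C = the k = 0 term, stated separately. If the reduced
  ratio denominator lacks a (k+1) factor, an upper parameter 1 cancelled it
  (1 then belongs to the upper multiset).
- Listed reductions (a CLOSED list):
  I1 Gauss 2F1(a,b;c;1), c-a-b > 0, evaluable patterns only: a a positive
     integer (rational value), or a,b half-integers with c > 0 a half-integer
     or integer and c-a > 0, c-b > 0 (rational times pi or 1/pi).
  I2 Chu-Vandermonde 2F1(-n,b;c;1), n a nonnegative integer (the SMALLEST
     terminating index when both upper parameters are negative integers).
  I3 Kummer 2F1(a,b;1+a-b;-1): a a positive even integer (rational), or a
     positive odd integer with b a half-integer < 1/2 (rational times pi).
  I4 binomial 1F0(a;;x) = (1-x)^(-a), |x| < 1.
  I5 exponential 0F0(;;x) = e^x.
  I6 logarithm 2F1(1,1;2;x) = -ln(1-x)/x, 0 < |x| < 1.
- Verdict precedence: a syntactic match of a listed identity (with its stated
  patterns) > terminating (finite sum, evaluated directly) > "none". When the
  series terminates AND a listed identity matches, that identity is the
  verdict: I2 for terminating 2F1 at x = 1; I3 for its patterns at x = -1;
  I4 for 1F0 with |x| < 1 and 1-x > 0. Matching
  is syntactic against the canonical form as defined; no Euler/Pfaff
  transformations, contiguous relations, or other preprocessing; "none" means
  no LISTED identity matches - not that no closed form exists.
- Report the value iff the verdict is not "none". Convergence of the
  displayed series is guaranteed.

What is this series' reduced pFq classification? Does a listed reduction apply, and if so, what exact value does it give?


Classification (C = 2): 2F2 with upper {-4, -\frac{4}{5}}, lower {-\frac{3}{2}, \frac{1}{2}}, argument x = \frac{4}{7}. Verdict: terminating. With -4 upstairs the series is a 5-term polynomial sum; evaluated term by term. Its exact value is -\frac{1705272746}{472696875}.

Structural cue: t_0 = 2 here, and (1)_k (C = 2) is k! itself.
Consecutive-term ratio: r(k) = \frac{4}{7} * (k-4) (k-\frac{4}{5}) / [(k-\frac{3}{2}) (k+\frac{1}{2}) (k+1)] - rational in k, leading ratio \frac{4}{7}; with t_0 = 2, classification follows.


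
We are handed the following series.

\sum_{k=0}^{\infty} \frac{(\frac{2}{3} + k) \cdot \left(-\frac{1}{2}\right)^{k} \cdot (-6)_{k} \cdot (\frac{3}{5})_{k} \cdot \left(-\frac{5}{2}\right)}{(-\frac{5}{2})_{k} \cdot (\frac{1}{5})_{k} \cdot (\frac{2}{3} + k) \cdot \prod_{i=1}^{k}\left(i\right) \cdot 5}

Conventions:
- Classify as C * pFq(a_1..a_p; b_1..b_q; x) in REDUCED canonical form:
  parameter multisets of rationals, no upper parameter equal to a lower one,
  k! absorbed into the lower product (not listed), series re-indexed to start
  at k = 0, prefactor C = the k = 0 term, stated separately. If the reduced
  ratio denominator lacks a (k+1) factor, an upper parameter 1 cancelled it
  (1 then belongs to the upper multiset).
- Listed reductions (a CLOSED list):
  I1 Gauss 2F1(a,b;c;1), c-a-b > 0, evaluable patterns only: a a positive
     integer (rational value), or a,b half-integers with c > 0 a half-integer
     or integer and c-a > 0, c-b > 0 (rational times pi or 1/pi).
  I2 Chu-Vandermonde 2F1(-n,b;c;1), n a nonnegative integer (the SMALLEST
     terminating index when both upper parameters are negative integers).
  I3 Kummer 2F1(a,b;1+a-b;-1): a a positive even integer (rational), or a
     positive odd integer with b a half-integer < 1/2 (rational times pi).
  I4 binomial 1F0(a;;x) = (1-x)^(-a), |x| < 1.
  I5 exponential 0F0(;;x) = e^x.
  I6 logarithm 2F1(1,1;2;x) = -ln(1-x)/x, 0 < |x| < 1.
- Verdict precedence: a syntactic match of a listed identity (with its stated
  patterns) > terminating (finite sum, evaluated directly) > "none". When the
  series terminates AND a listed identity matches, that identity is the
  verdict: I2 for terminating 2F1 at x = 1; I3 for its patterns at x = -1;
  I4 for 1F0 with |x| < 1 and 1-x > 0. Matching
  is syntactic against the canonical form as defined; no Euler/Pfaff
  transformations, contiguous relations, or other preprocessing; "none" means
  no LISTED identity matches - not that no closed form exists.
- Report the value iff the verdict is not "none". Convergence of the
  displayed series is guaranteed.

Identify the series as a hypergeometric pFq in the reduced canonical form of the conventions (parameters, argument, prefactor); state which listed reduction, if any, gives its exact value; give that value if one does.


Reduced: x = -\frac{1}{2}, 2F2, upper = {-6, \frac{3}{5}}, lower = {-\frac{5}{2}, \frac{1}{5}}, C = -\frac{1}{2}. Verdict: terminating at k = 6: the factor (-6)_k kills every later term; summing the 7 survivors is exact. Value: \frac{3859}{700}.

First insight: t_0 = -\frac{1}{2} here, and the product of the first k integers (C = -1/2, x = -1/2) is k!.
Ratio: r(k) = -\frac{1}{2} * (k-6) (k+\frac{3}{5}) / [(k-\frac{5}{2}) (k+\frac{1}{5}) (k+1)] - rational; roots negated = parameters, x = -\frac{1}{2}, C = -\frac{1}{2}.


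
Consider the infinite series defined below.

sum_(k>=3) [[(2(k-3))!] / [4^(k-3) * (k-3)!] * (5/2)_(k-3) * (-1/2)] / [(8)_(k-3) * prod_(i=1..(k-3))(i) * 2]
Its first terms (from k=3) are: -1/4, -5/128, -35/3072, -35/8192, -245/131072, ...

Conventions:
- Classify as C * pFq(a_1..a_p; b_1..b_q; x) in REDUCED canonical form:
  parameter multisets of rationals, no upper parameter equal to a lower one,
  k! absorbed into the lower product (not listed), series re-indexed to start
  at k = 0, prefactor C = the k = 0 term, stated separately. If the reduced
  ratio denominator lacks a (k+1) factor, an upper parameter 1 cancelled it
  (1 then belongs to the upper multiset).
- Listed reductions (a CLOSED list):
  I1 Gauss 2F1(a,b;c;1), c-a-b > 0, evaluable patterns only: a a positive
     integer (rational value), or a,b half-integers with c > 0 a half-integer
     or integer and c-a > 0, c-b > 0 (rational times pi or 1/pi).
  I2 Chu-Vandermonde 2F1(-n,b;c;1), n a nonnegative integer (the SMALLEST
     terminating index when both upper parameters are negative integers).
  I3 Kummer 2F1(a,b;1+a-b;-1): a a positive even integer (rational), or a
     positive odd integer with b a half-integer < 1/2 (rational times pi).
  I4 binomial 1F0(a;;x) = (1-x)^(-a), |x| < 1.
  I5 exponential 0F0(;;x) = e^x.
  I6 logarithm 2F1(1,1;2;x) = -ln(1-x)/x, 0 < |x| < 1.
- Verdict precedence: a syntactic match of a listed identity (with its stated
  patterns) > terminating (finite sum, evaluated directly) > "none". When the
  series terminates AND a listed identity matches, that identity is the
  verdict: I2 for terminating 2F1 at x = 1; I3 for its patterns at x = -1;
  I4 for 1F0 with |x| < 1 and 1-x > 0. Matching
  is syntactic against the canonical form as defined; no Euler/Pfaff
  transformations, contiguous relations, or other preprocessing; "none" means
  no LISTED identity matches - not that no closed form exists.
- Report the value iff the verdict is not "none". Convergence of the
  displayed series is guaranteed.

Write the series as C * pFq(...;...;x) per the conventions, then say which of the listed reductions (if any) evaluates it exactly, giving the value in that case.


Structural cue: with t_0 = -1/4, the product of the first k integers (C = -1/4, x = 1) is k!.
Adjacent-term ratio: r(k) = 1 * (k+1/2) (k+5/2) / [(k+8) (k+1)] - rational; roots negated = parameters, x = 1, C = -1/4.

Canonical form: C = -1/4 times 2F1 with upper {1/2, 5/2}, lower {8}, x = 1. Verdict: the half-integer Gauss pattern (I1) fires (x = 1; upper {1/2, 5/2} half-integers, c = 8 in the evaluable pattern). Value: (-131072/135135) / pi.


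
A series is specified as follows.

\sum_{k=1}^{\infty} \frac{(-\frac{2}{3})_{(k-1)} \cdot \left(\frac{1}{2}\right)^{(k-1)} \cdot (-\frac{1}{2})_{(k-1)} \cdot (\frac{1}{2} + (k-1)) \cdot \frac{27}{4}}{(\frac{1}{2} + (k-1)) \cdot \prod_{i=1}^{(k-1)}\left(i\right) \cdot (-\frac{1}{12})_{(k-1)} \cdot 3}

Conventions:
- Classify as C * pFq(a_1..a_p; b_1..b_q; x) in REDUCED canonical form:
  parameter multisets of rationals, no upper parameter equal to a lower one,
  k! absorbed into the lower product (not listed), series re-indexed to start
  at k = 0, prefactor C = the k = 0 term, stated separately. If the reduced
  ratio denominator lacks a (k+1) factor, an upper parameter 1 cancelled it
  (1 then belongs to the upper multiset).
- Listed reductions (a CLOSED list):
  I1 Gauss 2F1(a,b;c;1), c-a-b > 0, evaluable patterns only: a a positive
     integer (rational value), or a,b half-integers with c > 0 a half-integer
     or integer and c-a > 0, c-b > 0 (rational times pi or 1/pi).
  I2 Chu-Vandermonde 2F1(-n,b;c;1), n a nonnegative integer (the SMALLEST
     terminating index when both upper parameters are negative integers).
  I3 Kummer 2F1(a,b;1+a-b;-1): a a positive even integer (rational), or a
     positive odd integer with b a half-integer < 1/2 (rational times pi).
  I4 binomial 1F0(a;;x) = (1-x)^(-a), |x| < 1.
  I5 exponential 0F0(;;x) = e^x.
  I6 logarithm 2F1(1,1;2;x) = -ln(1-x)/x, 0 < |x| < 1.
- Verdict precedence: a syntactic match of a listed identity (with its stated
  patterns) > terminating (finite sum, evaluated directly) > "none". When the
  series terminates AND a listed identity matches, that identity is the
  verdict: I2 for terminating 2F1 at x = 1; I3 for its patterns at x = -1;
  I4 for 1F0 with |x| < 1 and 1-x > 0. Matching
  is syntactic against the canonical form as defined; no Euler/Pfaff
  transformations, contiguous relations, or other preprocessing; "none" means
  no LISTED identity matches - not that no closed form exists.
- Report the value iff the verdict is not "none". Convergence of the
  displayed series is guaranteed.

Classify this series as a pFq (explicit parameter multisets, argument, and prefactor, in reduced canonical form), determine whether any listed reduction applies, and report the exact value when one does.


Reduced: x = \frac{1}{2}, 2F1, upper = {-\frac{2}{3}, -\frac{1}{2}}, lower = {-\frac{1}{12}}, C = \frac{9}{4}. Verdict: none. A 2F1 with upper {-\frac{2}{3}, -\frac{1}{2}} fits none of I1-I6 at x = \frac{1}{2}; the sum runs forever.

First insight: with t_0 = \frac{9}{4}, the constant factors (prefactor 9/4) combine into one prefactor.
Ratio: r(k) = \frac{1}{2} * (k-\frac{2}{3}) (k-\frac{1}{2}) / [(k-\frac{1}{12}) (k+1)] - poly over poly, x = \frac{1}{2} from leading terms; C = \frac{9}{4} at k = 0.


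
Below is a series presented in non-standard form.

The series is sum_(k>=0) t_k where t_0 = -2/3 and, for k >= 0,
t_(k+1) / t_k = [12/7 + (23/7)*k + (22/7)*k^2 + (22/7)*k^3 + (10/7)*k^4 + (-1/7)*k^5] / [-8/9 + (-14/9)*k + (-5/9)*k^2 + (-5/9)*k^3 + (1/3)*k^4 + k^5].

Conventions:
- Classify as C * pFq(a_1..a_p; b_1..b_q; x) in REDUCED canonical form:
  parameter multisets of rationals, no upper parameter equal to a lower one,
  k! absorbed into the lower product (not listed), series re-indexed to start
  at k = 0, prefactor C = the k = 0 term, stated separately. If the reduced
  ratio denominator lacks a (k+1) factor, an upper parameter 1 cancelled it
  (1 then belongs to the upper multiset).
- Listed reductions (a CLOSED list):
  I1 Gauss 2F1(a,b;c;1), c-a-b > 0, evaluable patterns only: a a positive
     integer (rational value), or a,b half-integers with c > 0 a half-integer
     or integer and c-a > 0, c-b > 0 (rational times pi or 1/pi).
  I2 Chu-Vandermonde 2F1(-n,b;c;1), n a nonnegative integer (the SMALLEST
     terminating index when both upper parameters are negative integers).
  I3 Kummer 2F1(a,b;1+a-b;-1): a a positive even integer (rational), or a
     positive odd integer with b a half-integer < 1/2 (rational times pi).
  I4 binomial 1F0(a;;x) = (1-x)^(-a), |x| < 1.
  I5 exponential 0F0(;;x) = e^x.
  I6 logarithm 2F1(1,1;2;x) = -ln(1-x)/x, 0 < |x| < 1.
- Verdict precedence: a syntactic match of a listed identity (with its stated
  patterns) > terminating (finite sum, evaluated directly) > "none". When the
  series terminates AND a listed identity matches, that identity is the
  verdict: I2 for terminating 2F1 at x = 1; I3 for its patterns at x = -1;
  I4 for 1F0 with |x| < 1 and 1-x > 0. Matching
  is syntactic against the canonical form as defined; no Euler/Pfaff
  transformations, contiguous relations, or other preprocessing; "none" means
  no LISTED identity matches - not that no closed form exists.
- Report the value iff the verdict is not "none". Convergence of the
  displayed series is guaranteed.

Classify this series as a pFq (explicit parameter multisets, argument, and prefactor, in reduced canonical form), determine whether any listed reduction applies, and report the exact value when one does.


Reduced: x = -1/7, 3F2, upper = {-12, 1, 1}, lower = {-4/3, 2/3}, C = -2/3. Verdict: terminating. With -12 upstairs the series is a 13-term polynomial sum; evaluated term by term. Exact value: -267386569978479276817384229/5557950342541947807977520.

The tell: from the first term -2/3: roots of the ratio polynomials (prefactor -2/3) are the negated parameters.
Term ratio: r(k) = (-1/7) * (k-12) (k+1) (k+1) / [(k-4/3) (k+2/3) (k+1)] - rational in k. x = (-1/7); t_0 = -2/3; negate the roots.


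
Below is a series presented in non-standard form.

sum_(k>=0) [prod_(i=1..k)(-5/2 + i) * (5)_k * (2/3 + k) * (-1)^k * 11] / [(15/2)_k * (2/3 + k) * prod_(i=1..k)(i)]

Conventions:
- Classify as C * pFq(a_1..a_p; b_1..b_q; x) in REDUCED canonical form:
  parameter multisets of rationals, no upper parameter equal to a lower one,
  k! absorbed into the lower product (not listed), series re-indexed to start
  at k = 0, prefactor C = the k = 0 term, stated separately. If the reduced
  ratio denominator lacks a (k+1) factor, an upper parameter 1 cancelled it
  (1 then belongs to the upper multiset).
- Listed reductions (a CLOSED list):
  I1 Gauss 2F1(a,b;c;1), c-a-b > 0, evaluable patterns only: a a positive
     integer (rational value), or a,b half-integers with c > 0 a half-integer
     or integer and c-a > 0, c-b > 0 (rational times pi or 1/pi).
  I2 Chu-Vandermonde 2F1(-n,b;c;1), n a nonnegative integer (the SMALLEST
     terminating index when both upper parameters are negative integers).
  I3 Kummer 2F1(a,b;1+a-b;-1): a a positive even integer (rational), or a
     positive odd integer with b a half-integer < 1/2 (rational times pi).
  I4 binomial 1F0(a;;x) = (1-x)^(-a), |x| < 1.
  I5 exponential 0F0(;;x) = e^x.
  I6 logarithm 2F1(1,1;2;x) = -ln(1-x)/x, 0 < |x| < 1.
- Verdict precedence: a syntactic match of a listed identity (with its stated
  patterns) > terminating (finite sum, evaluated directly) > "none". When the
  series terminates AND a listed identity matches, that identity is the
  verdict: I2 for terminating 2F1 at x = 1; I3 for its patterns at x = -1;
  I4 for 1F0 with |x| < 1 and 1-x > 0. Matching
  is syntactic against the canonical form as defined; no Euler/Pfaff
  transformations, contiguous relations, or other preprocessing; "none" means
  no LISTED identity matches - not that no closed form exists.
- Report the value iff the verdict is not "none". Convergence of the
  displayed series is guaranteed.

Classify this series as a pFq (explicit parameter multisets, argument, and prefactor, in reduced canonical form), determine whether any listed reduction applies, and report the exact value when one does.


The series (x = -1) is 2F1: upper {-3/2, 5}, lower {15/2}, prefactor 11. Verdict: this is Kummer's theorem (I3) (x = -1; c = 15/2 equals 1+a-b for upper {-3/2, 5}: listed pattern). Sum: (495495/65536) * pi.

Structural cue: with t_0 = 11, k + 2/3 divides numerator and denominator alike; C = 11, x = -1 after cancelling.
Term ratio: r(k) = (-1) * (k-3/2) (k+5) / [(k+15/2) (k+1)] - rational; roots negated = parameters, x = (-1), C = 11.


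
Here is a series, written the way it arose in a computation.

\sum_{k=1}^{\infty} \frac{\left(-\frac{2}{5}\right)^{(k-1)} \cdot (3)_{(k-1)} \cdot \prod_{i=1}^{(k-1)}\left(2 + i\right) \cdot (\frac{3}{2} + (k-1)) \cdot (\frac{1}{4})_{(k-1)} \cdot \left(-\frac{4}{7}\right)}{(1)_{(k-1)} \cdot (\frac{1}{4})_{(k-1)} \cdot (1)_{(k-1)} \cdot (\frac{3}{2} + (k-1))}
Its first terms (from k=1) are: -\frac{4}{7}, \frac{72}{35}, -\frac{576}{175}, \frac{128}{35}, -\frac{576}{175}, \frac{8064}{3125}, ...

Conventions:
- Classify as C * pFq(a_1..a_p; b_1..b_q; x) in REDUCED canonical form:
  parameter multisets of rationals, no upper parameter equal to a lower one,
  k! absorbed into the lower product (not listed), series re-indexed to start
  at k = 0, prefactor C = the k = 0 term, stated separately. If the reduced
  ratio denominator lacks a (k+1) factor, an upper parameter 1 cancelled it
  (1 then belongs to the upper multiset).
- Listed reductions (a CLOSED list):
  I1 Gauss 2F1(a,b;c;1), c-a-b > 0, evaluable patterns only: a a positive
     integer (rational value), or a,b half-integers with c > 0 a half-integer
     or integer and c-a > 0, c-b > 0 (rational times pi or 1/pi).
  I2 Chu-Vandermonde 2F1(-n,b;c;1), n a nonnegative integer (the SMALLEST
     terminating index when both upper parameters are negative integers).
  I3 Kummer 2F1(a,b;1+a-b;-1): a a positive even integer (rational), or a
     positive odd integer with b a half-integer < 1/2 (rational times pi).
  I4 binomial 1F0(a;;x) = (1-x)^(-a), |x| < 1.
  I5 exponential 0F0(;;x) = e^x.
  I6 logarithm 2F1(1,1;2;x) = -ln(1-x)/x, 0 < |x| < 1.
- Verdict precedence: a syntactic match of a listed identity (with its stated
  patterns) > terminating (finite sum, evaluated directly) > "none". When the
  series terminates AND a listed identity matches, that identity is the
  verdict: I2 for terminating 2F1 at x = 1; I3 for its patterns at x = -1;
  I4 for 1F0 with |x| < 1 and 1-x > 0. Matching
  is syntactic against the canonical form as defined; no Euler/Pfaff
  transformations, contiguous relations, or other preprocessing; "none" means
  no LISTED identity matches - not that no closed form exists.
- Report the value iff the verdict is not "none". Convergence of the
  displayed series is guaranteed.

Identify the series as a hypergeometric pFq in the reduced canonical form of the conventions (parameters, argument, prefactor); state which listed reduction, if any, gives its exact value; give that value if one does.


Canonical form: C = -\frac{4}{7} times 2F1 with upper {3, 3}, lower {1}, x = -\frac{2}{5}. Verdict: none (x = -\frac{2}{5}): each listed identity misses the multisets {3, 3} ; {1}.

Structural cue: t_0 = -\frac{4}{7} here, and striking the common factor k + 3/2 reduces the term (C = -4/7, x = -2/5).
Consecutive-term ratio: r(k) = -\frac{2}{5} * (k+3) (k+3) / [(k+1) (k+1)] ; factor over Q: parameters, x = -\frac{2}{5}, and C = -\frac{4}{7}.


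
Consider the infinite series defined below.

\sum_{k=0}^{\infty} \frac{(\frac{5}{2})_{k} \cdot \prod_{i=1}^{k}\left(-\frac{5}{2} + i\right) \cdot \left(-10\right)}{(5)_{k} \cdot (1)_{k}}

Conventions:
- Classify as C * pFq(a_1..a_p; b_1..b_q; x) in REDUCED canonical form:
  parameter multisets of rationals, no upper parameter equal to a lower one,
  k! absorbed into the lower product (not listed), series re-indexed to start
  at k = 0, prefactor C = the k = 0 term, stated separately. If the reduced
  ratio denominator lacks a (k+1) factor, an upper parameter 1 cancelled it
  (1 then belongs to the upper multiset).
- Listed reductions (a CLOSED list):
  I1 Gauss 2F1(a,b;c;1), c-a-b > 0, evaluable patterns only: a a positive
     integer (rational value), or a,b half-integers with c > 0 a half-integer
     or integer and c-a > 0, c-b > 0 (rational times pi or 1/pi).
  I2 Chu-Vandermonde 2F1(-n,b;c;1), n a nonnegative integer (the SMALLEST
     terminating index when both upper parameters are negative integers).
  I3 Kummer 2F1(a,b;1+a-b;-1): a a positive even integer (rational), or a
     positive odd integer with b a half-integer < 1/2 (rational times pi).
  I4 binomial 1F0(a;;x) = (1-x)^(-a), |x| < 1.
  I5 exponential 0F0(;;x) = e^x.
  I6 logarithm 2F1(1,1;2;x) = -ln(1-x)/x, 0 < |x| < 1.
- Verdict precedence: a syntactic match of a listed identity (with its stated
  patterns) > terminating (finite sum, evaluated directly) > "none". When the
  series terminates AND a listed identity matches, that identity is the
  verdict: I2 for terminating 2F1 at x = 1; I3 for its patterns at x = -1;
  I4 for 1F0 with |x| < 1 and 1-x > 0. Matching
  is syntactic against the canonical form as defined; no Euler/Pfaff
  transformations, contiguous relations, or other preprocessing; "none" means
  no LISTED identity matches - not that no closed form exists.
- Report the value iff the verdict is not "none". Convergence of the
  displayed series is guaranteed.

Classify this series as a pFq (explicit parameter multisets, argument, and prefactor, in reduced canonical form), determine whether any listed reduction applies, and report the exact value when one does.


Key observation: t_0 being -10, the running product (C = -10, x = 1) telescopes to a rising factorial.
Term ratio: r(k) = 1 * (k-\frac{3}{2}) (k+\frac{5}{2}) / [(k+5) (k+1)] - poly over poly, x = 1 from leading terms; C = -10 at k = 0.

Canonical form: C = -10 times 2F1 with upper {-\frac{3}{2}, \frac{5}{2}}, lower {5}, x = 1. Verdict at x = 1: the half-integer Gauss pattern (I1) matches (x = 1; upper {-\frac{3}{2}, \frac{5}{2}} half-integers, c = 5 in the evaluable pattern). Exact value: \left(-\frac{8192}{693}\right) / \pi.
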